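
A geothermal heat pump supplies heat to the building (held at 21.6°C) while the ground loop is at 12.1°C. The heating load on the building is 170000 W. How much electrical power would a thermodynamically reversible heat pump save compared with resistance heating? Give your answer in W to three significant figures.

165000 W

In absolute terms T_C = 285.25 K and T_H = 294.75 K, so ΔT = 9.500 K.
COP_Carnot = T_H/ΔT = 294.75/9.500 = 31.03.
Resistance heating needs Ẇ_res = Q̇_H = 170000 W; the reversible heat pump needs only Ẇ_hp = Q̇_H/COP = 5479 W.
Saving = 170000 − 5479 = 164500 W.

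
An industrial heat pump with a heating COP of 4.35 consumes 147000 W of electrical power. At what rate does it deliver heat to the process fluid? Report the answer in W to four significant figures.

Q̇_H = COP_HP × Ẇ = 4.35 × 147000 = 639500 W.

639500 W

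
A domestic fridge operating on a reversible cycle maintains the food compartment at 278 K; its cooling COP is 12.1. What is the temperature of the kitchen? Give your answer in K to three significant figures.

COP_R = T_C/(T_H − T_C) gives T_H − T_C = T_C/COP.
With T_C = 278.00 K, T_H = 278.00 × (1 + 1/12.1) = 300.98 K.

301 K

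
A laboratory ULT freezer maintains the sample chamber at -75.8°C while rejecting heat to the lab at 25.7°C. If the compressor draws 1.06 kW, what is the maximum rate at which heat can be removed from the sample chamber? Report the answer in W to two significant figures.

2100 W

In absolute terms T_C = 197.35 K and T_H = 298.85 K, so ΔT = 101.5 K.
COP_Carnot = T_C/ΔT = 197.35/101.5 = 1.944.
Q̇_max = COP_Carnot × Ẇ = 1.944 × 1.060 kW = 2.061 kW = 2061 W.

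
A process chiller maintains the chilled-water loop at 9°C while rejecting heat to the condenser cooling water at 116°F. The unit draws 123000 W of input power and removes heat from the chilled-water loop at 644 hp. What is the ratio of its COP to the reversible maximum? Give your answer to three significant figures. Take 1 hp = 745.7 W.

Converting, Q̇_C = 644.0 hp = 480200 W, so COP_actual = Q̇_C/Ẇ = 480200/123000 = 3.904.
In absolute terms T_C = 282.15 K and T_H = 319.82 K, so ΔT = 37.67 K.
COP_Carnot = T_C/ΔT = 282.15/37.67 = 7.491.
η_II = COP_actual/COP_Carnot = 3.904/7.491 = 0.5212.

0.521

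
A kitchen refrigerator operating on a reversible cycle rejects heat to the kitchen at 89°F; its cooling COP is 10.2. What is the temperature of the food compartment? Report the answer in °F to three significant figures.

For a Carnot refrigerator COP_R = T_C/(T_H − T_C), so T_C = COP·T_H/(1 + COP).
With T_H = 304.82 K, T_C = 10.2 × 304.82/11.20 = 277.60 K.
Converting, 277.60 K = 40.01°F.

40.0 °F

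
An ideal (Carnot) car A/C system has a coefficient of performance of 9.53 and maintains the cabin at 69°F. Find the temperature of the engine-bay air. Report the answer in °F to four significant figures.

124.5 °F

COP_R = T_C/(T_H − T_C) gives T_H − T_C = T_C/COP.
With T_C = 293.71 K, T_H = 293.71 × (1 + 1/9.53) = 324.52 K.
Converting, 324.52 K = 124.47°F.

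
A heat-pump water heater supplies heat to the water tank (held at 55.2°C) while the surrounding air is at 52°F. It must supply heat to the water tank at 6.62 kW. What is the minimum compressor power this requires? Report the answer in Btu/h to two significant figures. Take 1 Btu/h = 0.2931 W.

In absolute terms T_C = 284.26 K and T_H = 328.35 K, so ΔT = 44.09 K.
COP_Carnot = T_H/ΔT = 328.35/44.09 = 7.447.
Ẇ_min = Q̇/COP_Carnot = 6.620/7.447 = 0.8889 kW = 3033 Btu/h.

3000 Btu/h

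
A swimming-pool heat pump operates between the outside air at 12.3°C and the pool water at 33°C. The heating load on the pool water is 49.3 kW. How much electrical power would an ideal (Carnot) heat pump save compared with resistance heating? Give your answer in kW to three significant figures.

46.0 kW

In absolute terms T_C = 285.45 K and T_H = 306.15 K, so ΔT = 20.70 K.
COP_Carnot = T_H/ΔT = 306.15/20.70 = 14.79.
Resistance heating needs Ẇ_res = Q̇_H = 49.30 kW; the reversible heat pump needs only Ẇ_hp = Q̇_H/COP = 3.333 kW.
Saving = 49.30 − 3.333 = 45.97 kW.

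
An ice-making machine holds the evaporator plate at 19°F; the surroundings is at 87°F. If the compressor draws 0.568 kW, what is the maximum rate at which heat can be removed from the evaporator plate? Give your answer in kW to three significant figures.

4.00 kW

In absolute terms T_C = 265.93 K and T_H = 303.71 K, so ΔT = 37.78 K.
COP_Carnot = T_C/ΔT = 265.93/37.78 = 7.039.
Q̇_max = COP_Carnot × Ẇ = 7.039 × 0.5680 kW = 3.998 kW.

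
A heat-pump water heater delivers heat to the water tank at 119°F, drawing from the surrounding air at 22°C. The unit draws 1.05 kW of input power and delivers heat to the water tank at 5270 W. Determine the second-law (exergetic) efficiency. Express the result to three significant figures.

Converting, Q̇_H = 5270 W = 5.270 kW, so COP_actual = Q̇_H/Ẇ = 5.270/1.050 = 5.019.
In absolute terms T_C = 295.15 K and T_H = 321.48 K, so ΔT = 26.33 K.
COP_Carnot = T_H/ΔT = 321.48/26.33 = 12.21.
η_II = COP_actual/COP_Carnot = 5.019/12.21 = 0.4111.

0.411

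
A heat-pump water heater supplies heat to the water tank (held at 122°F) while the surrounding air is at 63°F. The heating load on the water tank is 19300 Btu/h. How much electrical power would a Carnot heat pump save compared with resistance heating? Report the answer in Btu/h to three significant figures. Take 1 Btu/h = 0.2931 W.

In absolute terms T_C = 290.37 K and T_H = 323.15 K, so ΔT = 32.78 K.
COP_Carnot = T_H/ΔT = 323.15/32.78 = 9.859.
Resistance heating needs Ẇ_res = Q̇_H = 19300 Btu/h; the reversible heat pump needs only Ẇ_hp = Q̇_H/COP = 1958 Btu/h.
Saving = 19300 − 1958 = 17340 Btu/h.

17300 Btu/h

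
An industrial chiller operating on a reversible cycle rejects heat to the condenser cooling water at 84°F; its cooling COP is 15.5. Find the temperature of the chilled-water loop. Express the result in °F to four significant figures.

51.05 °F

For a Carnot refrigerator COP_R = T_C/(T_H − T_C), so T_C = COP·T_H/(1 + COP).
With T_H = 302.04 K, T_C = 15.5 × 302.04/16.50 = 283.73 K.
Converting, 283.73 K = 51.05°F.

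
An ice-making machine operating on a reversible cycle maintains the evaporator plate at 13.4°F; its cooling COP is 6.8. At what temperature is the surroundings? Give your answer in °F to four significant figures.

COP_R = T_C/(T_H − T_C) gives T_H − T_C = T_C/COP.
With T_C = 262.82 K, T_H = 262.82 × (1 + 1/6.8) = 301.47 K.
Converting, 301.47 K = 82.97°F.

82.97 °F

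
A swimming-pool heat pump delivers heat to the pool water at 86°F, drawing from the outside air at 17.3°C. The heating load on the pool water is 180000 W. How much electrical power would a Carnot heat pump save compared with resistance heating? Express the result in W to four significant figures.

172500 W

In absolute terms T_C = 290.45 K and T_H = 303.15 K, so ΔT = 12.70 K.
COP_Carnot = T_H/ΔT = 303.15/12.70 = 23.87.
Resistance heating needs Ẇ_res = Q̇_H = 180000 W; the reversible heat pump needs only Ẇ_hp = Q̇_H/COP = 7541 W.
Saving = 180000 − 7541 = 172500 W.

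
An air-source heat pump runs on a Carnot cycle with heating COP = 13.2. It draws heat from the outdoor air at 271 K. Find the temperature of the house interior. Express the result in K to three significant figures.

293 K

COP_HP = T_H/(T_H − T_C) rearranges to T_H = COP·T_C/(COP − 1).
With T_C = 271.00 K, T_H = 13.2 × 271.00/12.20 = 293.21 K.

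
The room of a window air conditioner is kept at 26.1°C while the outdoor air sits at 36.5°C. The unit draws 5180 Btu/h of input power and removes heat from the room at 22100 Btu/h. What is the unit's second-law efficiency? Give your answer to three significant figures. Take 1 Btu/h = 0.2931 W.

0.148

COP_actual = Q̇_C/Ẇ = 22100/5180 = 4.266.
In absolute terms T_C = 299.25 K and T_H = 309.65 K, so ΔT = 10.40 K.
COP_Carnot = T_C/ΔT = 299.25/10.40 = 28.77.
η_II = COP_actual/COP_Carnot = 4.266/28.77 = 0.1483.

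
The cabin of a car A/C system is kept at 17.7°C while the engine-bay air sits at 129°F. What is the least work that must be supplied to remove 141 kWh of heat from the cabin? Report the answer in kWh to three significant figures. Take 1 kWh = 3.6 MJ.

In absolute terms T_C = 290.85 K and T_H = 327.04 K, so ΔT = 36.19 K.
The reversible limit is COP_R = T_C/ΔT = 8.037, so W_min = Q_C/COP = Q_C·ΔT/T_C.
W_min = 141.0 × 36.19/290.85 = 17.54 kWh.

17.5 kWh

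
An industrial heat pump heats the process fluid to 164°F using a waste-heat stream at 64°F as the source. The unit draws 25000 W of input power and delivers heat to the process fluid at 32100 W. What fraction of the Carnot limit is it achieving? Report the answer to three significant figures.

COP_actual = Q̇_H/Ẇ = 32100/25000 = 1.284.
In absolute terms T_C = 290.93 K and T_H = 346.48 K, so ΔT = 55.56 K.
COP_Carnot = T_H/ΔT = 346.48/55.56 = 6.237.
η_II = COP_actual/COP_Carnot = 1.284/6.237 = 0.2059.

0.206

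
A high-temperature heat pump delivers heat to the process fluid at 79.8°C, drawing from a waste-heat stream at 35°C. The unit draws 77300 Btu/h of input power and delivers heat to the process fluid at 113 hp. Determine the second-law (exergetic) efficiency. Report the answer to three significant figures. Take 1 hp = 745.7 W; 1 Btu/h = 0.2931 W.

Converting, Q̇_H = 113.0 hp = 287500 Btu/h, so COP_actual = Q̇_H/Ẇ = 287500/77300 = 3.719.
In absolute terms T_C = 308.15 K and T_H = 352.95 K, so ΔT = 44.80 K.
COP_Carnot = T_H/ΔT = 352.95/44.80 = 7.878.
η_II = COP_actual/COP_Carnot = 3.719/7.878 = 0.4721.

0.472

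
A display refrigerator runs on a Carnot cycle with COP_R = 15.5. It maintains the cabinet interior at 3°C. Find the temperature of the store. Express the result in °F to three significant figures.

69.5 °F

COP_R = T_C/(T_H − T_C) gives T_H − T_C = T_C/COP.
With T_C = 276.15 K, T_H = 276.15 × (1 + 1/15.5) = 293.97 K.
Converting, 293.97 K = 69.47°F.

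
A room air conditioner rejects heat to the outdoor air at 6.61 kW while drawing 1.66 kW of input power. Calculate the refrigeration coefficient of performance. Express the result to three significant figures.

2.98

The first law gives Q̇_H = Q̇_C + Ẇ, so the three rates are Q̇_C = 4.950, Q̇_H = 6.610, Ẇ = 1.660 kW.
COP_R = Q̇_C/Ẇ = 4.950/1.660 = 2.982.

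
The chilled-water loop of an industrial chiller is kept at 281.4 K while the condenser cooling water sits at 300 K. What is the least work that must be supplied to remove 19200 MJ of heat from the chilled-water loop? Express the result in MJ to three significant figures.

1270 MJ

The reservoir spacing is ΔT = 300 − 281.4 = 18.60 K.
The reversible limit is COP_R = T_C/ΔT = 15.13, so W_min = Q_C/COP = Q_C·ΔT/T_C.
W_min = 19200 × 18.60/281.40 = 1269 MJ.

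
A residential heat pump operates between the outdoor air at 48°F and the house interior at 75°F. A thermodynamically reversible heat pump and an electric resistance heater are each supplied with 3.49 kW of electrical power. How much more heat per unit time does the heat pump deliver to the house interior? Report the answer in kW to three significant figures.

In absolute terms T_C = 282.04 K and T_H = 297.04 K, so ΔT = 15.00 K.
COP_Carnot = T_H/ΔT = 297.04/15.00 = 19.80.
The heat pump delivers Q̇_H = COP × Ẇ = 69.11 kW; the resistance heater delivers Ẇ = 3.490 kW.
Extra = (COP − 1)·Ẇ = 65.62 kW.

65.6 kW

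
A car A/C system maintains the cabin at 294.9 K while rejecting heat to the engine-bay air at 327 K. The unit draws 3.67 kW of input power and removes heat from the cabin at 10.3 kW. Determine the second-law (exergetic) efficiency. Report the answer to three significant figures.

0.305

COP_actual = Q̇_C/Ẇ = 10.30/3.670 = 2.807.
The reservoir spacing is ΔT = 327 − 294.9 = 32.10 K.
COP_Carnot = T_C/ΔT = 294.90/32.10 = 9.187.
η_II = COP_actual/COP_Carnot = 2.807/9.187 = 0.3055.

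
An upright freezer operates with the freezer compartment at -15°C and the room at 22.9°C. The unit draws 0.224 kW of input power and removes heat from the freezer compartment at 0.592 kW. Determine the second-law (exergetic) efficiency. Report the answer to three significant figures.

COP_actual = Q̇_C/Ẇ = 0.5920/0.2240 = 2.643.
In absolute terms T_C = 258.15 K and T_H = 296.05 K, so ΔT = 37.90 K.
COP_Carnot = T_C/ΔT = 258.15/37.90 = 6.811.
η_II = COP_actual/COP_Carnot = 2.643/6.811 = 0.3880.

0.388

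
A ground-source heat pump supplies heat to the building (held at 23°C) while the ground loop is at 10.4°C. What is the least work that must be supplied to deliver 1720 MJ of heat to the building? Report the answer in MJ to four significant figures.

In absolute terms T_C = 283.55 K and T_H = 296.15 K, so ΔT = 12.60 K.
The reversible limit is COP_HP = T_H/ΔT = 23.50, so W_min = Q_H/COP = Q_H·ΔT/T_H.
W_min = 1720 × 12.60/296.15 = 73.18 MJ.

73.18 MJ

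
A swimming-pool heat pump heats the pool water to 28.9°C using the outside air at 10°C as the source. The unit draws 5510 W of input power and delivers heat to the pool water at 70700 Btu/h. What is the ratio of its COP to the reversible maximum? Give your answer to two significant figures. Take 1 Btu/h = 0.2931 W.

Converting, Q̇_H = 70700 Btu/h = 20720 W, so COP_actual = Q̇_H/Ẇ = 20720/5510 = 3.761.
In absolute terms T_C = 283.15 K and T_H = 302.05 K, so ΔT = 18.90 K.
COP_Carnot = T_H/ΔT = 302.05/18.90 = 15.98.
η_II = COP_actual/COP_Carnot = 3.761/15.98 = 0.2353.

0.24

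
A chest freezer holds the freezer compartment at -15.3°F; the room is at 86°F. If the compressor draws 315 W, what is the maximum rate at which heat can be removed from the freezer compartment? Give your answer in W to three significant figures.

1380 W

In absolute terms T_C = 246.87 K and T_H = 303.15 K, so ΔT = 56.28 K.
COP_Carnot = T_C/ΔT = 246.87/56.28 = 4.387.
Q̇_max = COP_Carnot × Ẇ = 4.387 × 315.0 W = 1382 W.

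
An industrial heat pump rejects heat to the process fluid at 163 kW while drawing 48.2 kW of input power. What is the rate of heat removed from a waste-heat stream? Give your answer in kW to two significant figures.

110 kW

For a cyclic device the first law requires Q̇_H = Q̇_C + Ẇ.
Q̇_C = Q̇_H − Ẇ = 114.8 kW.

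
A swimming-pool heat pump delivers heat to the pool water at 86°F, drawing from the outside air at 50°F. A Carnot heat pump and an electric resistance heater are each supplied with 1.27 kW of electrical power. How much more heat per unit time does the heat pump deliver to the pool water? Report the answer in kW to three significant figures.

18.0 kW

In absolute terms T_C = 283.15 K and T_H = 303.15 K, so ΔT = 20.00 K.
COP_Carnot = T_H/ΔT = 303.15/20.00 = 15.16.
The heat pump delivers Q̇_H = COP × Ẇ = 19.25 kW; the resistance heater delivers Ẇ = 1.270 kW.
Extra = (COP − 1)·Ẇ = 17.98 kW.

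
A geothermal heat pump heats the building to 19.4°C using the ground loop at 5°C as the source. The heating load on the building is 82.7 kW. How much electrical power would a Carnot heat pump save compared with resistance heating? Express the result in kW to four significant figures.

In absolute terms T_C = 278.15 K and T_H = 292.55 K, so ΔT = 14.40 K.
COP_Carnot = T_H/ΔT = 292.55/14.40 = 20.32.
Resistance heating needs Ẇ_res = Q̇_H = 82.70 kW; the reversible heat pump needs only Ẇ_hp = Q̇_H/COP = 4.071 kW.
Saving = 82.70 − 4.071 = 78.63 kW.

78.63 kW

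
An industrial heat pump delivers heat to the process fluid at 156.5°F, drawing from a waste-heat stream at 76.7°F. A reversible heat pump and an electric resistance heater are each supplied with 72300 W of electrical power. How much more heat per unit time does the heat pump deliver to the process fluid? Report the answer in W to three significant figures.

486000 W

In absolute terms T_C = 297.98 K and T_H = 342.32 K, so ΔT = 44.33 K.
COP_Carnot = T_H/ΔT = 342.32/44.33 = 7.721.
The heat pump delivers Q̇_H = COP × Ẇ = 558300 W; the resistance heater delivers Ẇ = 72300 W.
Extra = (COP − 1)·Ẇ = 486000 W.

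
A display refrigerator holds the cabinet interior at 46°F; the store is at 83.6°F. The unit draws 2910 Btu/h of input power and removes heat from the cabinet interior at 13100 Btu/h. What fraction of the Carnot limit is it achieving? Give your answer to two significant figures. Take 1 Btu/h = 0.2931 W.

COP_actual = Q̇_C/Ẇ = 13100/2910 = 4.502.
In absolute terms T_C = 280.93 K and T_H = 301.82 K, so ΔT = 20.89 K.
COP_Carnot = T_C/ΔT = 280.93/20.89 = 13.45.
η_II = COP_actual/COP_Carnot = 4.502/13.45 = 0.3347.

0.33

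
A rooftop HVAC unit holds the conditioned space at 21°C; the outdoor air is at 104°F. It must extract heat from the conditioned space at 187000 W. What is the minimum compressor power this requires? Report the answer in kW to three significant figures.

In absolute terms T_C = 294.15 K and T_H = 313.15 K, so ΔT = 19.00 K.
COP_Carnot = T_C/ΔT = 294.15/19.00 = 15.48.
Ẇ_min = Q̇/COP_Carnot = 187000/15.48 = 12080 W = 12.08 kW.

12.1 kW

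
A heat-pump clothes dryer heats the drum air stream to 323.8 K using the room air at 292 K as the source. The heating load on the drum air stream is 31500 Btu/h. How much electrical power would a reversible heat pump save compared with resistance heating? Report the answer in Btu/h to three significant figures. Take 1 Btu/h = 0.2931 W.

The reservoir spacing is ΔT = 323.8 − 292 = 31.80 K.
COP_Carnot = T_H/ΔT = 323.80/31.80 = 10.18.
Resistance heating needs Ẇ_res = Q̇_H = 31500 Btu/h; the reversible heat pump needs only Ẇ_hp = Q̇_H/COP = 3094 Btu/h.
Saving = 31500 − 3094 = 28410 Btu/h.

28400 Btu/h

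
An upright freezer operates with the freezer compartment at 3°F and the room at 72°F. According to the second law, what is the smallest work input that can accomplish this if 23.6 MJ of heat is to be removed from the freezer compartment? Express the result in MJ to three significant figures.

3.52 MJ

In absolute terms T_C = 257.04 K and T_H = 295.37 K, so ΔT = 38.33 K.
The reversible limit is COP_R = T_C/ΔT = 6.705, so W_min = Q_C/COP = Q_C·ΔT/T_C.
W_min = 23.60 × 38.33/257.04 = 3.520 MJ.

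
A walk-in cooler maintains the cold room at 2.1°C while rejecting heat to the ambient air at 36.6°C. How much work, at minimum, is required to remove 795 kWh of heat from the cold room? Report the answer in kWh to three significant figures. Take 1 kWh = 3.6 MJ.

In absolute terms T_C = 275.25 K and T_H = 309.75 K, so ΔT = 34.50 K.
The reversible limit is COP_R = T_C/ΔT = 7.978, so W_min = Q_C/COP = Q_C·ΔT/T_C.
W_min = 795.0 × 34.50/275.25 = 99.65 kWh.

99.6 kWh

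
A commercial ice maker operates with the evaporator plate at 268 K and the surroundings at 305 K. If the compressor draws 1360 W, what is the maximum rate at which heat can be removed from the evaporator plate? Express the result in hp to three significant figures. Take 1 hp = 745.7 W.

13.2 hp

The reservoir spacing is ΔT = 305 − 268 = 37.00 K.
COP_Carnot = T_C/ΔT = 268.00/37.00 = 7.243.
Q̇_max = COP_Carnot × Ẇ = 7.243 × 1360 W = 9851 W = 13.21 hp.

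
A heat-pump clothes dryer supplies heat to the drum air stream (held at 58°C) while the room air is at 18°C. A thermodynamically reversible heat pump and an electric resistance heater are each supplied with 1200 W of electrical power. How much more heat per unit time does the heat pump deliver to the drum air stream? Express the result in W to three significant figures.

In absolute terms T_C = 291.15 K and T_H = 331.15 K, so ΔT = 40.00 K.
COP_Carnot = T_H/ΔT = 331.15/40.00 = 8.279.
The heat pump delivers Q̇_H = COP × Ẇ = 9935 W; the resistance heater delivers Ẇ = 1200 W.
Extra = (COP − 1)·Ẇ = 8735 W.

8730 W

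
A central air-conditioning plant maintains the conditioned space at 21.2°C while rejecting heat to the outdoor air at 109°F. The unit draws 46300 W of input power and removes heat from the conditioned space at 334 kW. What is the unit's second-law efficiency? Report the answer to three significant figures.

Converting, Q̇_C = 334.0 kW = 334000 W, so COP_actual = Q̇_C/Ẇ = 334000/46300 = 7.214.
In absolute terms T_C = 294.35 K and T_H = 315.93 K, so ΔT = 21.58 K.
COP_Carnot = T_C/ΔT = 294.35/21.58 = 13.64.
η_II = COP_actual/COP_Carnot = 7.214/13.64 = 0.5288.

0.529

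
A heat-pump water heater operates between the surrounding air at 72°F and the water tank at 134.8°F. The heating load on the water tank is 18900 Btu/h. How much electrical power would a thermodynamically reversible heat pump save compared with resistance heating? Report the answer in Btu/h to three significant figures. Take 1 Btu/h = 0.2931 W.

In absolute terms T_C = 295.37 K and T_H = 330.26 K, so ΔT = 34.89 K.
COP_Carnot = T_H/ΔT = 330.26/34.89 = 9.466.
Resistance heating needs Ẇ_res = Q̇_H = 18900 Btu/h; the reversible heat pump needs only Ẇ_hp = Q̇_H/COP = 1997 Btu/h.
Saving = 18900 − 1997 = 16900 Btu/h.

16900 Btu/h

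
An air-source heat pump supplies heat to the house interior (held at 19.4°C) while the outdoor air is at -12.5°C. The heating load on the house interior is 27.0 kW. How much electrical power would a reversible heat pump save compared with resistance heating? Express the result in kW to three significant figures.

24.1 kW

In absolute terms T_C = 260.65 K and T_H = 292.55 K, so ΔT = 31.90 K.
COP_Carnot = T_H/ΔT = 292.55/31.90 = 9.171.
Resistance heating needs Ẇ_res = Q̇_H = 27.00 kW; the reversible heat pump needs only Ẇ_hp = Q̇_H/COP = 2.944 kW.
Saving = 27.00 − 2.944 = 24.06 kW.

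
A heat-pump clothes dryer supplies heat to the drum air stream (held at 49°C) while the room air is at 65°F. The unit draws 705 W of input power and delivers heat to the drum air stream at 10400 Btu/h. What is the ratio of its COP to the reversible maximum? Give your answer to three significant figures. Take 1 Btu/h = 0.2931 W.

Converting, Q̇_H = 10400 Btu/h = 3048 W, so COP_actual = Q̇_H/Ẇ = 3048/705.0 = 4.324.
In absolute terms T_C = 291.48 K and T_H = 322.15 K, so ΔT = 30.67 K.
COP_Carnot = T_H/ΔT = 322.15/30.67 = 10.50.
η_II = COP_actual/COP_Carnot = 4.324/10.50 = 0.4116.

0.412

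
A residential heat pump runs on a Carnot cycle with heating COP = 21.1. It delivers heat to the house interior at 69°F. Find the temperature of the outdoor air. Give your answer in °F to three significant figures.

43.9 °F

COP_HP = T_H/(T_H − T_C) gives T_H − T_C = T_H/COP.
With T_H = 293.71 K, T_C = 293.71 × (1 − 1/21.1) = 279.79 K.
Converting, 279.79 K = 43.94°F.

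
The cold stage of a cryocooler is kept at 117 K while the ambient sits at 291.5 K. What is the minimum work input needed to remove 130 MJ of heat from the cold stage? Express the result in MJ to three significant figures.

194 MJ

The reservoir spacing is ΔT = 291.5 − 117 = 174.5 K.
The reversible limit is COP_R = T_C/ΔT = 0.6705, so W_min = Q_C/COP = Q_C·ΔT/T_C.
W_min = 130.0 × 174.5/117.00 = 193.9 MJ.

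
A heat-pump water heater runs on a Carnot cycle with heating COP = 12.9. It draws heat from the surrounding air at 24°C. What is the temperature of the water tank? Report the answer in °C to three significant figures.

49.0 °C

COP_HP = T_H/(T_H − T_C) rearranges to T_H = COP·T_C/(COP − 1).
With T_C = 297.15 K, T_H = 12.9 × 297.15/11.90 = 322.12 K.
Converting, 322.12 K = 48.97°C.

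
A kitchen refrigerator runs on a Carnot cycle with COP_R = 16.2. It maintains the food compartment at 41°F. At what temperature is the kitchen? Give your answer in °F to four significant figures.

COP_R = T_C/(T_H − T_C) gives T_H − T_C = T_C/COP.
With T_C = 278.15 K, T_H = 278.15 × (1 + 1/16.2) = 295.32 K.
Converting, 295.32 K = 71.91°F.

71.91 °F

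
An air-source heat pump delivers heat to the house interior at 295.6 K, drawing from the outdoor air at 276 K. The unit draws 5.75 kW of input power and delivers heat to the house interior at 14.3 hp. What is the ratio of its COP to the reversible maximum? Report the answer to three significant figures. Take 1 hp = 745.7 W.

0.123

Converting, Q̇_H = 14.30 hp = 10.66 kW, so COP_actual = Q̇_H/Ẇ = 10.66/5.750 = 1.855.
The reservoir spacing is ΔT = 295.6 − 276 = 19.60 K.
COP_Carnot = T_H/ΔT = 295.60/19.60 = 15.08.
η_II = COP_actual/COP_Carnot = 1.855/15.08 = 0.1230.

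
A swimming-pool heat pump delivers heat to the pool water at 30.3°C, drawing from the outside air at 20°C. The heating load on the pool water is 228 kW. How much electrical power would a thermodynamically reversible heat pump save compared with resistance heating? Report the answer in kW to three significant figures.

220 kW

In absolute terms T_C = 293.15 K and T_H = 303.45 K, so ΔT = 10.30 K.
COP_Carnot = T_H/ΔT = 303.45/10.30 = 29.46.
Resistance heating needs Ẇ_res = Q̇_H = 228.0 kW; the reversible heat pump needs only Ẇ_hp = Q̇_H/COP = 7.739 kW.
Saving = 228.0 − 7.739 = 220.3 kW.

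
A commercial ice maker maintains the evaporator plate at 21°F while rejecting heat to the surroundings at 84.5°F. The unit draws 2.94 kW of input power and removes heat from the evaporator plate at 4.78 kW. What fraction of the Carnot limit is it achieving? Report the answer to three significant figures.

COP_actual = Q̇_C/Ẇ = 4.780/2.940 = 1.626.
In absolute terms T_C = 267.04 K and T_H = 302.32 K, so ΔT = 35.28 K.
COP_Carnot = T_C/ΔT = 267.04/35.28 = 7.570.
η_II = COP_actual/COP_Carnot = 1.626/7.570 = 0.2148.

0.215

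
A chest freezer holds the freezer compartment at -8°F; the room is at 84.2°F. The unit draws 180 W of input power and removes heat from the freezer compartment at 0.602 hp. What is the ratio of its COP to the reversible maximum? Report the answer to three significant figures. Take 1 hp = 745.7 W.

0.509

Converting, Q̇_C = 0.6020 hp = 448.9 W, so COP_actual = Q̇_C/Ẇ = 448.9/180.0 = 2.494.
In absolute terms T_C = 250.93 K and T_H = 302.15 K, so ΔT = 51.22 K.
COP_Carnot = T_C/ΔT = 250.93/51.22 = 4.899.
η_II = COP_actual/COP_Carnot = 2.494/4.899 = 0.5091.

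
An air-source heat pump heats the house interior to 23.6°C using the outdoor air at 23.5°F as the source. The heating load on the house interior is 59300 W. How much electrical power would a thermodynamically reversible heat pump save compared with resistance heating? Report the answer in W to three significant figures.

In absolute terms T_C = 268.43 K and T_H = 296.75 K, so ΔT = 28.32 K.
COP_Carnot = T_H/ΔT = 296.75/28.32 = 10.48.
Resistance heating needs Ẇ_res = Q̇_H = 59300 W; the reversible heat pump needs only Ẇ_hp = Q̇_H/COP = 5660 W.
Saving = 59300 − 5660 = 53640 W.

53600 W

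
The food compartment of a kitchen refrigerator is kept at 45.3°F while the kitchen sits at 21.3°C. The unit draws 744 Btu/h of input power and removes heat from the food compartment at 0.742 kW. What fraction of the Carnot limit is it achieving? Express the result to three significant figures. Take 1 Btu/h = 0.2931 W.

0.169

Converting, Q̇_C = 0.7420 kW = 2532 Btu/h, so COP_actual = Q̇_C/Ẇ = 2532/744.0 = 3.403.
In absolute terms T_C = 280.54 K and T_H = 294.45 K, so ΔT = 13.91 K.
COP_Carnot = T_C/ΔT = 280.54/13.91 = 20.17.
η_II = COP_actual/COP_Carnot = 3.403/20.17 = 0.1687.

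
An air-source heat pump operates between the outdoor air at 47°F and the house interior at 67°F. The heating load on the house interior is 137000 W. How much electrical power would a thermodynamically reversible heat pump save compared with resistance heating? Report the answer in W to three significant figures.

132000 W

In absolute terms T_C = 281.48 K and T_H = 292.59 K, so ΔT = 11.11 K.
COP_Carnot = T_H/ΔT = 292.59/11.11 = 26.33.
Resistance heating needs Ẇ_res = Q̇_H = 137000 W; the reversible heat pump needs only Ẇ_hp = Q̇_H/COP = 5202 W.
Saving = 137000 − 5202 = 131800 W.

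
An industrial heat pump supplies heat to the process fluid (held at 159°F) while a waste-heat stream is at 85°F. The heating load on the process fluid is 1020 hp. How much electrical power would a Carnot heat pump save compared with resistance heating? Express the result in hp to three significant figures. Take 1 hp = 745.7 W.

898 hp

In absolute terms T_C = 302.59 K and T_H = 343.71 K, so ΔT = 41.11 K.
COP_Carnot = T_H/ΔT = 343.71/41.11 = 8.360.
Resistance heating needs Ẇ_res = Q̇_H = 1020 hp; the reversible heat pump needs only Ẇ_hp = Q̇_H/COP = 122.0 hp.
Saving = 1020 − 122.0 = 898.0 hp.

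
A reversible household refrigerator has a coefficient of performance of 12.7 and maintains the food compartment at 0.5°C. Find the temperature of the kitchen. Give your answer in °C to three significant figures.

COP_R = T_C/(T_H − T_C) gives T_H − T_C = T_C/COP.
With T_C = 273.65 K, T_H = 273.65 × (1 + 1/12.7) = 295.20 K.
Converting, 295.20 K = 22.05°C.

22.0 °C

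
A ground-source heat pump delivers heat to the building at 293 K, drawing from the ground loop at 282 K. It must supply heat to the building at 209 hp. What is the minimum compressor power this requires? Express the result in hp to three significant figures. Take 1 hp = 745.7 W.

7.85 hp

The reservoir spacing is ΔT = 293 − 282 = 11.00 K.
COP_Carnot = T_H/ΔT = 293.00/11.00 = 26.64.
Ẇ_min = Q̇/COP_Carnot = 209.0/26.64 = 7.846 hp.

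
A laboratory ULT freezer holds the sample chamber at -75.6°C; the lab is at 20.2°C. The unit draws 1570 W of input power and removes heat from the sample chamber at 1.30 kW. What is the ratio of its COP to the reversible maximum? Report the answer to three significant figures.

0.402

Converting, Q̇_C = 1.300 kW = 1300 W, so COP_actual = Q̇_C/Ẇ = 1300/1570 = 0.8280.
In absolute terms T_C = 197.55 K and T_H = 293.35 K, so ΔT = 95.80 K.
COP_Carnot = T_C/ΔT = 197.55/95.80 = 2.062.
η_II = COP_actual/COP_Carnot = 0.8280/2.062 = 0.4015.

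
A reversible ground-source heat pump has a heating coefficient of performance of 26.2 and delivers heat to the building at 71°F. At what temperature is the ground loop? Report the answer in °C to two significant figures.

COP_HP = T_H/(T_H − T_C) gives T_H − T_C = T_H/COP.
With T_H = 294.82 K, T_C = 294.82 × (1 − 1/26.2) = 283.56 K.
Converting, 283.56 K = 10.41°C.

10 °C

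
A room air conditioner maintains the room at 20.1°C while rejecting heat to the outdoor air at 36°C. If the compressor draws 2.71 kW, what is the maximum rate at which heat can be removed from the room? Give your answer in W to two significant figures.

50000 W

In absolute terms T_C = 293.25 K and T_H = 309.15 K, so ΔT = 15.90 K.
COP_Carnot = T_C/ΔT = 293.25/15.90 = 18.44.
Q̇_max = COP_Carnot × Ẇ = 18.44 × 2.710 kW = 49.98 kW = 49980 W.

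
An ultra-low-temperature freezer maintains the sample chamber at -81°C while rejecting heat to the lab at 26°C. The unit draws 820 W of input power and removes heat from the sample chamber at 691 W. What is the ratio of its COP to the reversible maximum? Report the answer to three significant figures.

0.469

COP_actual = Q̇_C/Ẇ = 691.0/820.0 = 0.8427.
In absolute terms T_C = 192.15 K and T_H = 299.15 K, so ΔT = 107.0 K.
COP_Carnot = T_C/ΔT = 192.15/107.0 = 1.796.
η_II = COP_actual/COP_Carnot = 0.8427/1.796 = 0.4693.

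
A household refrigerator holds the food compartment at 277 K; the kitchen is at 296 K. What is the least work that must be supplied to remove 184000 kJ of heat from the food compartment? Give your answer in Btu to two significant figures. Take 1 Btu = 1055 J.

The reservoir spacing is ΔT = 296 − 277 = 19.00 K.
The reversible limit is COP_R = T_C/ΔT = 14.58, so W_min = Q_C/COP = Q_C·ΔT/T_C.
W_min = 184000 × 19.00/277.00 = 12620 kJ = 11960 Btu.

12000 Btu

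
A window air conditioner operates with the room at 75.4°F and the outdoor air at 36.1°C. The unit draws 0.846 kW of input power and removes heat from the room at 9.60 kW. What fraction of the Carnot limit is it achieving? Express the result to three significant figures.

0.458

COP_actual = Q̇_C/Ẇ = 9.600/0.8460 = 11.35.
In absolute terms T_C = 297.26 K and T_H = 309.25 K, so ΔT = 11.99 K.
COP_Carnot = T_C/ΔT = 297.26/11.99 = 24.79.
η_II = COP_actual/COP_Carnot = 11.35/24.79 = 0.4577.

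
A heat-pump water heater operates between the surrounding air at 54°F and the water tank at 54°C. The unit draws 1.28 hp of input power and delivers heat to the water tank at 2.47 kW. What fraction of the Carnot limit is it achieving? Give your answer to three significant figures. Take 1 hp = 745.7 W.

0.330

Converting, Q̇_H = 2.470 kW = 3.312 hp, so COP_actual = Q̇_H/Ẇ = 3.312/1.280 = 2.588.
In absolute terms T_C = 285.37 K and T_H = 327.15 K, so ΔT = 41.78 K.
COP_Carnot = T_H/ΔT = 327.15/41.78 = 7.831.
η_II = COP_actual/COP_Carnot = 2.588/7.831 = 0.3305.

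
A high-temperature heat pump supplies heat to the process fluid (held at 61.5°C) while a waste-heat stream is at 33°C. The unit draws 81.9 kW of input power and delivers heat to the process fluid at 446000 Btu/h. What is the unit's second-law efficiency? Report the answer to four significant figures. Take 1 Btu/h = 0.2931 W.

Converting, Q̇_H = 446000 Btu/h = 130.7 kW, so COP_actual = Q̇_H/Ẇ = 130.7/81.90 = 1.596.
In absolute terms T_C = 306.15 K and T_H = 334.65 K, so ΔT = 28.50 K.
COP_Carnot = T_H/ΔT = 334.65/28.50 = 11.74.
η_II = COP_actual/COP_Carnot = 1.596/11.74 = 0.1359.

0.1359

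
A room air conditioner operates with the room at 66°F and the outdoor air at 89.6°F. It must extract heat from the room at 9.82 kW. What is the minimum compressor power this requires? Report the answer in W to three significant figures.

In absolute terms T_C = 292.04 K and T_H = 305.15 K, so ΔT = 13.11 K.
COP_Carnot = T_C/ΔT = 292.04/13.11 = 22.27.
Ẇ_min = Q̇/COP_Carnot = 9.820/22.27 = 0.4409 kW = 440.9 W.

441 W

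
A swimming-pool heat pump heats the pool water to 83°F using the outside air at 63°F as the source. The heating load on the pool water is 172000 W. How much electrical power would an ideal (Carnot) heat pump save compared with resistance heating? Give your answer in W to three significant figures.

In absolute terms T_C = 290.37 K and T_H = 301.48 K, so ΔT = 11.11 K.
COP_Carnot = T_H/ΔT = 301.48/11.11 = 27.13.
Resistance heating needs Ẇ_res = Q̇_H = 172000 W; the reversible heat pump needs only Ẇ_hp = Q̇_H/COP = 6339 W.
Saving = 172000 − 6339 = 165700 W.

166000 W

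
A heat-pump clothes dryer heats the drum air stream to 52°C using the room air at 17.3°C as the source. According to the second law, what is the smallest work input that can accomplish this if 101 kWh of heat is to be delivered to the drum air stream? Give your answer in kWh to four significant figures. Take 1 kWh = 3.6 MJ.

In absolute terms T_C = 290.45 K and T_H = 325.15 K, so ΔT = 34.70 K.
The reversible limit is COP_HP = T_H/ΔT = 9.370, so W_min = Q_H/COP = Q_H·ΔT/T_H.
W_min = 101.0 × 34.70/325.15 = 10.78 kWh.

10.78 kWh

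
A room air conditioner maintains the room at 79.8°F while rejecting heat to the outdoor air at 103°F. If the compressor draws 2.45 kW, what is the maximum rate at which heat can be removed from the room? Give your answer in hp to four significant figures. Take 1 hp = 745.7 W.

76.40 hp

In absolute terms T_C = 299.71 K and T_H = 312.59 K, so ΔT = 12.89 K.
COP_Carnot = T_C/ΔT = 299.71/12.89 = 23.25.
Q̇_max = COP_Carnot × Ẇ = 23.25 × 2.450 kW = 56.97 kW = 76.40 hp.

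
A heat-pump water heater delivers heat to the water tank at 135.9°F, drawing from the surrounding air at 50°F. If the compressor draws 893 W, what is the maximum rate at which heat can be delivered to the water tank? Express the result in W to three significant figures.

6190 W

In absolute terms T_C = 283.15 K and T_H = 330.87 K, so ΔT = 47.72 K.
COP_Carnot = T_H/ΔT = 330.87/47.72 = 6.933.
Q̇_max = COP_Carnot × Ẇ = 6.933 × 893.0 W = 6191 W.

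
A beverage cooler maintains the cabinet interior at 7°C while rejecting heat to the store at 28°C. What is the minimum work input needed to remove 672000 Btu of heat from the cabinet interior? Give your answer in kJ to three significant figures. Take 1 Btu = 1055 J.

53100 kJ

In absolute terms T_C = 280.15 K and T_H = 301.15 K, so ΔT = 21.00 K.
The reversible limit is COP_R = T_C/ΔT = 13.34, so W_min = Q_C/COP = Q_C·ΔT/T_C.
W_min = 672000 × 21.00/280.15 = 50370 Btu = 53140 kJ.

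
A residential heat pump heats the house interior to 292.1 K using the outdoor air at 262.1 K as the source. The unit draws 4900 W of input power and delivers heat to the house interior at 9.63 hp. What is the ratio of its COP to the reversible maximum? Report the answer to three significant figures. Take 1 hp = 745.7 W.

Converting, Q̇_H = 9.630 hp = 7181 W, so COP_actual = Q̇_H/Ẇ = 7181/4900 = 1.466.
The reservoir spacing is ΔT = 292.1 − 262.1 = 30.00 K.
COP_Carnot = T_H/ΔT = 292.10/30.00 = 9.737.
η_II = COP_actual/COP_Carnot = 1.466/9.737 = 0.1505.

0.151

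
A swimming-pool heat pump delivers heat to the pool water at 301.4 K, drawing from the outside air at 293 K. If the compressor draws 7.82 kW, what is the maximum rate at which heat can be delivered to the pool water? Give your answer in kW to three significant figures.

281 kW

The reservoir spacing is ΔT = 301.4 − 293 = 8.400 K.
COP_Carnot = T_H/ΔT = 301.40/8.400 = 35.88.
Q̇_max = COP_Carnot × Ẇ = 35.88 × 7.820 kW = 280.6 kW.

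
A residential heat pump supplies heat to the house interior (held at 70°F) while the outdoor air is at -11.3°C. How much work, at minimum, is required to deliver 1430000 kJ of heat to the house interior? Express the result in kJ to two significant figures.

In absolute terms T_C = 261.85 K and T_H = 294.26 K, so ΔT = 32.41 K.
The reversible limit is COP_HP = T_H/ΔT = 9.079, so W_min = Q_H/COP = Q_H·ΔT/T_H.
W_min = 1430000 × 32.41/294.26 = 157500 kJ.

160000 kJ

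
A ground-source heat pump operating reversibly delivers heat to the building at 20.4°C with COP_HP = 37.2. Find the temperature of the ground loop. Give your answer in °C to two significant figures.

COP_HP = T_H/(T_H − T_C) gives T_H − T_C = T_H/COP.
With T_H = 293.55 K, T_C = 293.55 × (1 − 1/37.2) = 285.66 K.
Converting, 285.66 K = 12.51°C.

13 °C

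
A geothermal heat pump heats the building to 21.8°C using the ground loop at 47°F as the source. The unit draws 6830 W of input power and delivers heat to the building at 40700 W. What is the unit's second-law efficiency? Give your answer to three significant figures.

0.272

COP_actual = Q̇_H/Ẇ = 40700/6830 = 5.959.
In absolute terms T_C = 281.48 K and T_H = 294.95 K, so ΔT = 13.47 K.
COP_Carnot = T_H/ΔT = 294.95/13.47 = 21.90.
η_II = COP_actual/COP_Carnot = 5.959/21.90 = 0.2721.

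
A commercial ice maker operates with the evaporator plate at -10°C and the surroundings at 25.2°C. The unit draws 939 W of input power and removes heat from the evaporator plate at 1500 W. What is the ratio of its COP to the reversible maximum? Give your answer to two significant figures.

COP_actual = Q̇_C/Ẇ = 1500/939.0 = 1.597.
In absolute terms T_C = 263.15 K and T_H = 298.35 K, so ΔT = 35.20 K.
COP_Carnot = T_C/ΔT = 263.15/35.20 = 7.476.
η_II = COP_actual/COP_Carnot = 1.597/7.476 = 0.2137.

0.21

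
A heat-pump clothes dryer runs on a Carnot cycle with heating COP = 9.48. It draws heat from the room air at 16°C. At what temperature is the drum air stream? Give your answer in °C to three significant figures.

COP_HP = T_H/(T_H − T_C) rearranges to T_H = COP·T_C/(COP − 1).
With T_C = 289.15 K, T_H = 9.48 × 289.15/8.480 = 323.25 K.
Converting, 323.25 K = 50.10°C.

50.1 °C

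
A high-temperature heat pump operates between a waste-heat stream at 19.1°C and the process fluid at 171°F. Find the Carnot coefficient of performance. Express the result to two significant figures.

In absolute terms T_C = 292.25 K and T_H = 350.37 K, so ΔT = 58.12 K.
For a reversible cycle, COP_Carnot = T_H/ΔT = 350.37/58.12 = 6.028.

6.0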